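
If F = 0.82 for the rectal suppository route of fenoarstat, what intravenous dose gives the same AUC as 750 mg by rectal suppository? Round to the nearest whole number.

Systemic exposure from an extravascular dose = F × D_ev, so the equivalent IV dose is F × D_ev.
D_iv = F × D_ev = 0.82 × 750 = 615 mg

D_iv = 615 mg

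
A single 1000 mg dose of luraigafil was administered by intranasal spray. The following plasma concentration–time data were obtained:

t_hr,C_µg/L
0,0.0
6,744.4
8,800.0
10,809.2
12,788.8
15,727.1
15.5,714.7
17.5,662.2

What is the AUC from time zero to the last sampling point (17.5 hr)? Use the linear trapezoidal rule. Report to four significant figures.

Trapezoidal AUC_0→17.5:
  [0→6]: (0.0+744.4)/2 × 6 = 2233.2
  [6→8]: (744.4+800.0)/2 × 2 = 1544.4
  [8→10]: (800.0+809.2)/2 × 2 = 1609.2
  [10→12]: (809.2+788.8)/2 × 2 = 1598.0
  [12→15]: (788.8+727.1)/2 × 3 = 2273.85
  [15→15.5]: (727.1+714.7)/2 × 0.5 = 360.45
  [15.5→17.5]: (714.7+662.2)/2 × 2 = 1376.9
  Sum = 10996.0 µg/L·hr

AUC = 11000 µg/L·hr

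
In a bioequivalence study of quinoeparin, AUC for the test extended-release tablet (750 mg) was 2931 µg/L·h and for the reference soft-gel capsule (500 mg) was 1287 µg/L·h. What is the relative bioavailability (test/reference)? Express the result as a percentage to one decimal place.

F_rel = 151.8%

F_rel = (AUC_test/D_test) / (AUC_ref/D_ref)
      = (2931/750) / (1287/500)
      = 3.908 / 2.574 = 1.5183 = 151.83%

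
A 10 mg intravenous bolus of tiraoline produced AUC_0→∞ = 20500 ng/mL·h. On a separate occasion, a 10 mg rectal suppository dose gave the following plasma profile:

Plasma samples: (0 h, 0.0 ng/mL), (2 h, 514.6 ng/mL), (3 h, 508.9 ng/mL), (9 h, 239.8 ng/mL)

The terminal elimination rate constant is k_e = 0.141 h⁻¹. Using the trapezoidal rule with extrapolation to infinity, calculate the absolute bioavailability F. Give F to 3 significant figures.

Trapezoidal AUC_0→9 (rectal suppository):
  [0→2]: (0.0+514.6)/2 × 2 = 514.6
  [2→3]: (514.6+508.9)/2 × 1 = 511.75
  [3→9]: (508.9+239.8)/2 × 6 = 2246.1
  Sum = 3272.45 ng/mL·h
Tail: C_last/k_e = 239.8/0.141 = 1700.709
AUC_0→∞ (rectal suppository) = 3272.45 + 1700.709 = 4973.159 ng/mL·h
F = (AUC_ev/D_ev)/(AUC_iv/D_iv) = (4973.159/10)/(20500/10) = 497.3159/2050 = 0.2426

F = 0.243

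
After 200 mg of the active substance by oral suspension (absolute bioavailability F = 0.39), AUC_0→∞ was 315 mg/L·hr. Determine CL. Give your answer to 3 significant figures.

CL = 0.248 L/hr

CL = F × Dose / AUC_0→∞
   = 0.39 × 200 / 315 = 0.247619 L/hr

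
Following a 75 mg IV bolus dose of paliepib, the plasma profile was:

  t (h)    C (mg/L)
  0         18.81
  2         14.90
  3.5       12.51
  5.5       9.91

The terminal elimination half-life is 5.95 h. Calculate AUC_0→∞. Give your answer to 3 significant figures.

Trapezoidal AUC_0→5.5:
  [0→2]: (18.81+14.90)/2 × 2 = 33.71
  [2→3.5]: (14.90+12.51)/2 × 1.5 = 20.5575
  [3.5→5.5]: (12.51+9.91)/2 × 2 = 22.42
  Sum = 76.6875 mg/L·h
k_e = ln2 / t½ = 0.693147 / 5.95 = 0.1165 h^-1
Extrapolated tail: C_last / k_e = 9.91 / 0.1165 = 85.064
AUC_0→∞ = 76.6875 + 85.064 = 161.7515 mg/L·h

AUC = 162 mg/L·h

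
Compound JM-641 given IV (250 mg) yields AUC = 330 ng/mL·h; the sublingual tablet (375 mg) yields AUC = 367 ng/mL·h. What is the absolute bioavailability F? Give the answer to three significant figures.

F = 0.741

F = (AUC_ev / D_ev) / (AUC_iv / D_iv)
  = (367/375) / (330/250)
  = 0.978667 / 1.32 = 0.7414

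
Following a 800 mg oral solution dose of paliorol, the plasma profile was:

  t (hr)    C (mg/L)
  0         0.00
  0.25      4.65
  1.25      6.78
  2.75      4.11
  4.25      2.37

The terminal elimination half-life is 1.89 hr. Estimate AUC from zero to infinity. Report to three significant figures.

Trapezoidal AUC_0→4.25:
  [0→0.25]: (0.00+4.65)/2 × 0.25 = 0.58125
  [0.25→1.25]: (4.65+6.78)/2 × 1 = 5.715
  [1.25→2.75]: (6.78+4.11)/2 × 1.5 = 8.1675
  [2.75→4.25]: (4.11+2.37)/2 × 1.5 = 4.86
  Sum = 19.32375 mg/L·hr
k_e = ln2 / t½ = 0.693147 / 1.89 = 0.3667 hr^-1
Extrapolated tail: C_last / k_e = 2.37 / 0.3667 = 6.463
AUC_0→∞ = 19.32375 + 6.463 = 25.78675 mg/L·hr

AUC = 25.8 mg/L·hr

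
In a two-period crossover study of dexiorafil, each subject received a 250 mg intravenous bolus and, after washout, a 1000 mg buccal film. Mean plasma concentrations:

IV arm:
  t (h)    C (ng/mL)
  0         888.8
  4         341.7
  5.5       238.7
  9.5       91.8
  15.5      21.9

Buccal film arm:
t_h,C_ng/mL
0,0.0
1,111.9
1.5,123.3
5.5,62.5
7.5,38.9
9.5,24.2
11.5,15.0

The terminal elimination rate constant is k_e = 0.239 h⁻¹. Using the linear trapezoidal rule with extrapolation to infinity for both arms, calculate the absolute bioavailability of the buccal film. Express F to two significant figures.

F = 0.047

Trapezoidal AUC_0→15.5 (IV):
  [0→4]: (888.8+341.7)/2 × 4 = 2461.0
  [4→5.5]: (341.7+238.7)/2 × 1.5 = 435.3
  [5.5→9.5]: (238.7+91.8)/2 × 4 = 661.0
  [9.5→15.5]: (91.8+21.9)/2 × 6 = 341.1
  Sum = 3898.4 ng/mL·h
IV tail: 21.9/0.239 = 91.632; AUC_iv,0→∞ = 3898.4 + 91.632 = 3990.032 ng/mL·h
Trapezoidal AUC_0→11.5 (buccal film):
  [0→1]: (0.0+111.9)/2 × 1 = 55.95
  [1→1.5]: (111.9+123.3)/2 × 0.5 = 58.8
  [1.5→5.5]: (123.3+62.5)/2 × 4 = 371.6
  [5.5→7.5]: (62.5+38.9)/2 × 2 = 101.4
  [7.5→9.5]: (38.9+24.2)/2 × 2 = 63.1
  [9.5→11.5]: (24.2+15.0)/2 × 2 = 39.2
  Sum = 690.05 ng/mL·h
buccal film tail: 15.0/0.239 = 62.762; AUC_ev,0→∞ = 690.05 + 62.762 = 752.812 ng/mL·h
F = (AUC_ev/D_ev)/(AUC_iv/D_iv) = (752.812/1000)/(3990.032/250) = 0.752812/15.960128 = 0.0472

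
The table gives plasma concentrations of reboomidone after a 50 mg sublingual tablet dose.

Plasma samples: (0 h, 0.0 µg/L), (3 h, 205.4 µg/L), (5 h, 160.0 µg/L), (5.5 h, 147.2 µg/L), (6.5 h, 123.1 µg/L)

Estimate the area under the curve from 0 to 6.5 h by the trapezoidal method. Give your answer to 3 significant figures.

AUC = 885 µg/L·h

Trapezoidal AUC_0→6.5:
  [0→3]: (0.0+205.4)/2 × 3 = 308.1
  [3→5]: (205.4+160.0)/2 × 2 = 365.4
  [5→5.5]: (160.0+147.2)/2 × 0.5 = 76.8
  [5.5→6.5]: (147.2+123.1)/2 × 1 = 135.15
  Sum = 885.45 µg/L·h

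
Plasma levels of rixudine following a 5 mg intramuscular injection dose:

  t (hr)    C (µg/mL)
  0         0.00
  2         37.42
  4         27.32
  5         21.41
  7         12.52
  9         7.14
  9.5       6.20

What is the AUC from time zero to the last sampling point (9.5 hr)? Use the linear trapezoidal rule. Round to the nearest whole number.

AUC = 183 µg/mL·hr

Trapezoidal AUC_0→9.5:
  [0→2]: (0.00+37.42)/2 × 2 = 37.42
  [2→4]: (37.42+27.32)/2 × 2 = 64.74
  [4→5]: (27.32+21.41)/2 × 1 = 24.365
  [5→7]: (21.41+12.52)/2 × 2 = 33.93
  [7→9]: (12.52+7.14)/2 × 2 = 19.66
  [9→9.5]: (7.14+6.20)/2 × 0.5 = 3.335
  Sum = 183.45 µg/mL·hr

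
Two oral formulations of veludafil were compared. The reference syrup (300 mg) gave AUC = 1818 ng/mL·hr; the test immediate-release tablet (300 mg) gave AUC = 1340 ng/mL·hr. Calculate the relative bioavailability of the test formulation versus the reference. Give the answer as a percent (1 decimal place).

F_rel = (AUC_test/D_test) / (AUC_ref/D_ref)
      = (1340/300) / (1818/300)
      = 4.46667 / 6.06 = 0.7371 = 73.71%

F_rel = 73.7%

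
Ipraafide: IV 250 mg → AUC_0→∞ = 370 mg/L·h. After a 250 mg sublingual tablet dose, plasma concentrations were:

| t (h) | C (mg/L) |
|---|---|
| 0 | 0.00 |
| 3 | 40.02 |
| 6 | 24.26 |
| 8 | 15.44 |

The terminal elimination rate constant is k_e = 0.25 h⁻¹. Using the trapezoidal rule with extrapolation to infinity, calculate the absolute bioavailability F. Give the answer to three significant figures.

Trapezoidal AUC_0→8 (sublingual tablet):
  [0→3]: (0.00+40.02)/2 × 3 = 60.03
  [3→6]: (40.02+24.26)/2 × 3 = 96.42
  [6→8]: (24.26+15.44)/2 × 2 = 39.7
  Sum = 196.15 mg/L·h
Tail: C_last/k_e = 15.44/0.25 = 61.760
AUC_0→∞ (sublingual tablet) = 196.15 + 61.760 = 257.91 mg/L·h
F = (AUC_ev/D_ev)/(AUC_iv/D_iv) = (257.91/250)/(370/250) = 1.03164/1.48 = 0.6971

F = 0.697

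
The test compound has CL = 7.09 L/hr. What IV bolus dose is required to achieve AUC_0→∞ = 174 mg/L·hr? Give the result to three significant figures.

Dose = 1230 mg

Dose_iv = CL × AUC_0→∞
     = 7.09 × 174 = 1233.66 mg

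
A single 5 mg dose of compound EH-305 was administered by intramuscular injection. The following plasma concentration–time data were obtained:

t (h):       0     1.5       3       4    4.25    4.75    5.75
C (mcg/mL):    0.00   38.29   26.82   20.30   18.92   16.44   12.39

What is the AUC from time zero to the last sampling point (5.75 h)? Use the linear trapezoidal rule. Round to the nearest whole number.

AUC = 129 mcg/mL·h

Trapezoidal AUC_0→5.75:
  [0→1.5]: (0.00+38.29)/2 × 1.5 = 28.7175
  [1.5→3]: (38.29+26.82)/2 × 1.5 = 48.8325
  [3→4]: (26.82+20.30)/2 × 1 = 23.56
  [4→4.25]: (20.30+18.92)/2 × 0.25 = 4.9025
  [4.25→4.75]: (18.92+16.44)/2 × 0.5 = 8.84
  [4.75→5.75]: (16.44+12.39)/2 × 1 = 14.415
  Sum = 129.2675 mcg/mL·h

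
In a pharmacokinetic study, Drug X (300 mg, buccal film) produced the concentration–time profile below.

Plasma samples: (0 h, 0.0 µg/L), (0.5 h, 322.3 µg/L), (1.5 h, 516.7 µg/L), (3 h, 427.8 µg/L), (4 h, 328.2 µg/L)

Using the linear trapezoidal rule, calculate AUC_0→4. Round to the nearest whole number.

AUC = 1586 µg/L·h

Trapezoidal AUC_0→4:
  [0→0.5]: (0.0+322.3)/2 × 0.5 = 80.575
  [0.5→1.5]: (322.3+516.7)/2 × 1 = 419.5
  [1.5→3]: (516.7+427.8)/2 × 1.5 = 708.375
  [3→4]: (427.8+328.2)/2 × 1 = 378.0
  Sum = 1586.45 µg/L·h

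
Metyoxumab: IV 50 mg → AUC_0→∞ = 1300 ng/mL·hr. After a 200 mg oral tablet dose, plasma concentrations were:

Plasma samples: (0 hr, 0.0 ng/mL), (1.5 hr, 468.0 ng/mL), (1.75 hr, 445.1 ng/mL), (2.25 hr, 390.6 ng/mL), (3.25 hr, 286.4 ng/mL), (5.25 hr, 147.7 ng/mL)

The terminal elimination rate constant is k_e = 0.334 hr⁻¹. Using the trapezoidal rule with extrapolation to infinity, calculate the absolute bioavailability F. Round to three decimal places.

Trapezoidal AUC_0→5.25 (oral tablet):
  [0→1.5]: (0.0+468.0)/2 × 1.5 = 351.0
  [1.5→1.75]: (468.0+445.1)/2 × 0.25 = 114.1375
  [1.75→2.25]: (445.1+390.6)/2 × 0.5 = 208.925
  [2.25→3.25]: (390.6+286.4)/2 × 1 = 338.5
  [3.25→5.25]: (286.4+147.7)/2 × 2 = 434.1
  Sum = 1446.6625 ng/mL·hr
Tail: C_last/k_e = 147.7/0.334 = 442.216
AUC_0→∞ (oral tablet) = 1446.6625 + 442.216 = 1888.8785 ng/mL·hr
F = (AUC_ev/D_ev)/(AUC_iv/D_iv) = (1888.8785/200)/(1300/50) = 9.4443925/26 = 0.3632

F = 0.363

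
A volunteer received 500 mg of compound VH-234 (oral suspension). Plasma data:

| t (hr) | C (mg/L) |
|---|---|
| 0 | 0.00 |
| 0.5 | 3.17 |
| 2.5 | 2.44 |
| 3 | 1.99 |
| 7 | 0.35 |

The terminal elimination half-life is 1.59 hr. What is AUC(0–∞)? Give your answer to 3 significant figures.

AUC = 13.0 mg/L·hr

Trapezoidal AUC_0→7:
  [0→0.5]: (0.00+3.17)/2 × 0.5 = 0.7925
  [0.5→2.5]: (3.17+2.44)/2 × 2 = 5.61
  [2.5→3]: (2.44+1.99)/2 × 0.5 = 1.1075
  [3→7]: (1.99+0.35)/2 × 4 = 4.68
  Sum = 12.19 mg/L·hr
k_e = ln2 / t½ = 0.693147 / 1.59 = 0.4359 hr^-1
Extrapolated tail: C_last / k_e = 0.35 / 0.4359 = 0.803
AUC_0→∞ = 12.19 + 0.803 = 12.993 mg/L·hr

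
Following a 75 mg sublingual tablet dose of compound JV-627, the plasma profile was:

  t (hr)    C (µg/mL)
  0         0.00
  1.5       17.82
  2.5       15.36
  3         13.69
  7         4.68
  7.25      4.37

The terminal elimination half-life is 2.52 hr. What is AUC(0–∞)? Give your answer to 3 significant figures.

AUC = 91.0 µg/mL·hr

Trapezoidal AUC_0→7.25:
  [0→1.5]: (0.00+17.82)/2 × 1.5 = 13.365
  [1.5→2.5]: (17.82+15.36)/2 × 1 = 16.59
  [2.5→3]: (15.36+13.69)/2 × 0.5 = 7.2625
  [3→7]: (13.69+4.68)/2 × 4 = 36.74
  [7→7.25]: (4.68+4.37)/2 × 0.25 = 1.13125
  Sum = 75.08875 µg/mL·hr
k_e = ln2 / t½ = 0.693147 / 2.52 = 0.2751 hr^-1
Extrapolated tail: C_last / k_e = 4.37 / 0.2751 = 15.885
AUC_0→∞ = 75.08875 + 15.885 = 90.97375 µg/mL·hr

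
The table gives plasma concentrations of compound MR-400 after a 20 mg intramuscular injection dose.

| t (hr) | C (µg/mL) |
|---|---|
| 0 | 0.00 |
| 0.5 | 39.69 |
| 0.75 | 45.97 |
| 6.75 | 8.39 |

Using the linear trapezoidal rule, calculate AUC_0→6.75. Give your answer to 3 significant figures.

Trapezoidal AUC_0→6.75:
  [0→0.5]: (0.00+39.69)/2 × 0.5 = 9.9225
  [0.5→0.75]: (39.69+45.97)/2 × 0.25 = 10.7075
  [0.75→6.75]: (45.97+8.39)/2 × 6 = 163.08
  Sum = 183.71 µg/mL·hr

AUC = 184 µg/mL·hr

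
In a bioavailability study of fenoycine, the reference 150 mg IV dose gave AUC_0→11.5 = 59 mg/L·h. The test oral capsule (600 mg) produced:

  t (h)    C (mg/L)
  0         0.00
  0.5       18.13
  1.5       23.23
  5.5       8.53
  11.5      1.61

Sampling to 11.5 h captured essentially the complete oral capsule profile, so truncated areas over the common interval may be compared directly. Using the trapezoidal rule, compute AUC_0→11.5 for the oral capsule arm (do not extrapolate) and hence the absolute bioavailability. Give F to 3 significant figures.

Trapezoidal AUC_0→11.5 (oral capsule):
  [0→0.5]: (0.00+18.13)/2 × 0.5 = 4.5325
  [0.5→1.5]: (18.13+23.23)/2 × 1 = 20.68
  [1.5→5.5]: (23.23+8.53)/2 × 4 = 63.52
  [5.5→11.5]: (8.53+1.61)/2 × 6 = 30.42
  Sum = 119.1525 mg/L·h
F = (AUC_ev/D_ev)/(AUC_iv/D_iv) = (119.1525/600)/(59/150) = 0.1985875/0.393333 = 0.5049

F = 0.505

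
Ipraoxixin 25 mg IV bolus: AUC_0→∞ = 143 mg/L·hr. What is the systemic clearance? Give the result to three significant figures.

CL = Dose_iv / AUC_0→∞
   = 25 / 143 = 0.174825 L/hr

CL = 0.175 L/hr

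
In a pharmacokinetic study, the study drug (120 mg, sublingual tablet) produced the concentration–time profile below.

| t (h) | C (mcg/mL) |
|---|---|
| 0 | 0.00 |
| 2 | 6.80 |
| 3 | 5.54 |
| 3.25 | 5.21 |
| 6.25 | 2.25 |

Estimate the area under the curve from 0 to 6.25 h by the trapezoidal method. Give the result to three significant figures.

Trapezoidal AUC_0→6.25:
  [0→2]: (0.00+6.80)/2 × 2 = 6.8
  [2→3]: (6.80+5.54)/2 × 1 = 6.17
  [3→3.25]: (5.54+5.21)/2 × 0.25 = 1.34375
  [3.25→6.25]: (5.21+2.25)/2 × 3 = 11.19
  Sum = 25.50375 mcg/mL·h

AUC = 25.5 mcg/mL·h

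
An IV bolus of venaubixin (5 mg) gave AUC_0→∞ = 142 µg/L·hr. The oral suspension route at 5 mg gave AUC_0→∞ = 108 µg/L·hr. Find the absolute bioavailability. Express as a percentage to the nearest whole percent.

F = 76%

F = (AUC_ev / D_ev) / (AUC_iv / D_iv)
  = (108/5) / (142/5)
  = 21.6 / 28.4 = 0.7606
  = 76.06%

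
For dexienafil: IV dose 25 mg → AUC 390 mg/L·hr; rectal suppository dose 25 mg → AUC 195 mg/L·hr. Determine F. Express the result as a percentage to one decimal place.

F = 50.0%

F = (AUC_ev / D_ev) / (AUC_iv / D_iv)
  = (195/25) / (390/25)
  = 7.8 / 15.6 = 0.5000
  = 50.00%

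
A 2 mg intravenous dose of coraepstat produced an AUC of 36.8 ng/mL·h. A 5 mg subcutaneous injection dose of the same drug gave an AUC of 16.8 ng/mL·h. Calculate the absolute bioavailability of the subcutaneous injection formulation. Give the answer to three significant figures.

F = (AUC_ev / D_ev) / (AUC_iv / D_iv)
  = (16.8/5) / (36.8/2)
  = 3.36 / 18.4 = 0.1826

F = 0.183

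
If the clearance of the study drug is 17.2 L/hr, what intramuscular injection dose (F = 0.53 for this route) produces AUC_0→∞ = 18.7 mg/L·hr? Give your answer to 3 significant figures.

Dose = CL × AUC_0→∞ / F
     = 17.2 × 18.7 / 0.53 = 606.868 mg

Dose = 607 mg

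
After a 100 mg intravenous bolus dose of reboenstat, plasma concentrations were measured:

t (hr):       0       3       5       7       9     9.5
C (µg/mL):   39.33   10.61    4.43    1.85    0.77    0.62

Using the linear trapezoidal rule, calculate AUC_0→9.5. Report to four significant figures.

AUC = 99.20 µg/mL·hr

Trapezoidal AUC_0→9.5:
  [0→3]: (39.33+10.61)/2 × 3 = 74.91
  [3→5]: (10.61+4.43)/2 × 2 = 15.04
  [5→7]: (4.43+1.85)/2 × 2 = 6.28
  [7→9]: (1.85+0.77)/2 × 2 = 2.62
  [9→9.5]: (0.77+0.62)/2 × 0.5 = 0.3475
  Sum = 99.1975 µg/mL·hr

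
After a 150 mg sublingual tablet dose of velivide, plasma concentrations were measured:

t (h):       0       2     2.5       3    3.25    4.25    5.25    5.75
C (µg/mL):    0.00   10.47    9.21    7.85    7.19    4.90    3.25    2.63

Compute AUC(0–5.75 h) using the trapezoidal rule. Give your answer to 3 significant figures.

Trapezoidal AUC_0→5.75:
  [0→2]: (0.00+10.47)/2 × 2 = 10.47
  [2→2.5]: (10.47+9.21)/2 × 0.5 = 4.92
  [2.5→3]: (9.21+7.85)/2 × 0.5 = 4.265
  [3→3.25]: (7.85+7.19)/2 × 0.25 = 1.88
  [3.25→4.25]: (7.19+4.90)/2 × 1 = 6.045
  [4.25→5.25]: (4.90+3.25)/2 × 1 = 4.075
  [5.25→5.75]: (3.25+2.63)/2 × 0.5 = 1.47
  Sum = 33.125 µg/mL·h

AUC = 33.1 µg/mL·h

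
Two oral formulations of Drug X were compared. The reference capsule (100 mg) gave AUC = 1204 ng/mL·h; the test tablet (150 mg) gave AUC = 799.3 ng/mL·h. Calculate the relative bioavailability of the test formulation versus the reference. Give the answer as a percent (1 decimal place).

F_rel = (AUC_test/D_test) / (AUC_ref/D_ref)
      = (799.3/150) / (1204/100)
      = 5.32867 / 12.04 = 0.4426 = 44.26%

F_rel = 44.3%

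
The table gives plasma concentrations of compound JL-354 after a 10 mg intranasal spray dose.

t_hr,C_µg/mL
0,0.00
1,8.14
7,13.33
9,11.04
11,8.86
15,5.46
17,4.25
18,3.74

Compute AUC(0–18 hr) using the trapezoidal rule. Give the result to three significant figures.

AUC = 155 µg/mL·hr

Trapezoidal AUC_0→18:
  [0→1]: (0.00+8.14)/2 × 1 = 4.07
  [1→7]: (8.14+13.33)/2 × 6 = 64.41
  [7→9]: (13.33+11.04)/2 × 2 = 24.37
  [9→11]: (11.04+8.86)/2 × 2 = 19.9
  [11→15]: (8.86+5.46)/2 × 4 = 28.64
  [15→17]: (5.46+4.25)/2 × 2 = 9.71
  [17→18]: (4.25+3.74)/2 × 1 = 3.995
  Sum = 155.095 µg/mL·hr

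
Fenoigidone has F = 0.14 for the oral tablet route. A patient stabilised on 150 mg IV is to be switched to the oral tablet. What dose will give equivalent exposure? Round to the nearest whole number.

For equal systemic exposure: F × D_ev = D_iv
D_ev = D_iv / F = 150 / 0.14 = 1071.43 mg

D_oral = 1071 mg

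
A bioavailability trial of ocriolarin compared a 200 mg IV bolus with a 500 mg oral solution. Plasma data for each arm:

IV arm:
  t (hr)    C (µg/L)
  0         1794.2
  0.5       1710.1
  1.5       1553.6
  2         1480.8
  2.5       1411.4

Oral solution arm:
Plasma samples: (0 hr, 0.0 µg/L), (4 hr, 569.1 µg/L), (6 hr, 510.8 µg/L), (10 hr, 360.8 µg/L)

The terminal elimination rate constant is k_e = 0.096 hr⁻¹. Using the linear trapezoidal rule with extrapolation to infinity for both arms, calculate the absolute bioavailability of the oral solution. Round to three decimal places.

Trapezoidal AUC_0→2.5 (IV):
  [0→0.5]: (1794.2+1710.1)/2 × 0.5 = 876.075
  [0.5→1.5]: (1710.1+1553.6)/2 × 1 = 1631.85
  [1.5→2]: (1553.6+1480.8)/2 × 0.5 = 758.6
  [2→2.5]: (1480.8+1411.4)/2 × 0.5 = 723.05
  Sum = 3989.575 µg/L·hr
IV tail: 1411.4/0.096 = 14702.083; AUC_iv,0→∞ = 3989.575 + 14702.083 = 18691.658 µg/L·hr
Trapezoidal AUC_0→10 (oral solution):
  [0→4]: (0.0+569.1)/2 × 4 = 1138.2
  [4→6]: (569.1+510.8)/2 × 2 = 1079.9
  [6→10]: (510.8+360.8)/2 × 4 = 1743.2
  Sum = 3961.3 µg/L·hr
oral solution tail: 360.8/0.096 = 3758.333; AUC_ev,0→∞ = 3961.3 + 3758.333 = 7719.633 µg/L·hr
F = (AUC_ev/D_ev)/(AUC_iv/D_iv) = (7719.633/500)/(18691.658/200) = 15.439266/93.45829 = 0.1652

F = 0.165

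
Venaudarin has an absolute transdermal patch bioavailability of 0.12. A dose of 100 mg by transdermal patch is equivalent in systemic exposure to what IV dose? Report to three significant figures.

Systemic exposure from an extravascular dose = F × D_ev, so the equivalent IV dose is F × D_ev.
D_iv = F × D_ev = 0.12 × 100 = 12 mg

D_iv = 12.0 mg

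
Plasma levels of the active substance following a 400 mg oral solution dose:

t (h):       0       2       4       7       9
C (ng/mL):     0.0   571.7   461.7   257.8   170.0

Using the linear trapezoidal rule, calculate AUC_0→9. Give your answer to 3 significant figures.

AUC = 3110 ng/mL·h

Trapezoidal AUC_0→9:
  [0→2]: (0.0+571.7)/2 × 2 = 571.7
  [2→4]: (571.7+461.7)/2 × 2 = 1033.4
  [4→7]: (461.7+257.8)/2 × 3 = 1079.25
  [7→9]: (257.8+170.0)/2 × 2 = 427.8
  Sum = 3112.15 ng/mL·h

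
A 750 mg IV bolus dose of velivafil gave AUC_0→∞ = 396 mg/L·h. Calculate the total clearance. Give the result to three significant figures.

CL = 1.89 L/h

CL = Dose_iv / AUC_0→∞
   = 750 / 396 = 1.89394 L/h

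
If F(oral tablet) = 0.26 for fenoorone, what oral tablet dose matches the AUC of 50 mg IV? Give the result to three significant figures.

D_oral = 192 mg

For equal systemic exposure: F × D_ev = D_iv
D_ev = D_iv / F = 50 / 0.26 = 192.308 mg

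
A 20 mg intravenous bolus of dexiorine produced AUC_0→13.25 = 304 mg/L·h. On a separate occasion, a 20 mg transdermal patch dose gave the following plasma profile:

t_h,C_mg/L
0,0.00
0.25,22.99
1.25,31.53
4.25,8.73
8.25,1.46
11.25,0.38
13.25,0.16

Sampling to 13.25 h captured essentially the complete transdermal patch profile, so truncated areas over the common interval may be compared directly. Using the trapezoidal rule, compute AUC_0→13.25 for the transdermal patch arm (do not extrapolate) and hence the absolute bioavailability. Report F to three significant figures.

Trapezoidal AUC_0→13.25 (transdermal patch):
  [0→0.25]: (0.00+22.99)/2 × 0.25 = 2.87375
  [0.25→1.25]: (22.99+31.53)/2 × 1 = 27.26
  [1.25→4.25]: (31.53+8.73)/2 × 3 = 60.39
  [4.25→8.25]: (8.73+1.46)/2 × 4 = 20.38
  [8.25→11.25]: (1.46+0.38)/2 × 3 = 2.76
  [11.25→13.25]: (0.38+0.16)/2 × 2 = 0.54
  Sum = 114.20375 mg/L·h
F = (AUC_ev/D_ev)/(AUC_iv/D_iv) = (114.20375/20)/(304/20) = 5.7101875/15.2 = 0.3757

F = 0.376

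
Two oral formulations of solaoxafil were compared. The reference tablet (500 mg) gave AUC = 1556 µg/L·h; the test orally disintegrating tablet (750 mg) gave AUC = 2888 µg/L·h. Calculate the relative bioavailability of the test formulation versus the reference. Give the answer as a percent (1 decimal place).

F_rel = (AUC_test/D_test) / (AUC_ref/D_ref)
      = (2888/750) / (1556/500)
      = 3.85067 / 3.112 = 1.2374 = 123.74%

F_rel = 123.7%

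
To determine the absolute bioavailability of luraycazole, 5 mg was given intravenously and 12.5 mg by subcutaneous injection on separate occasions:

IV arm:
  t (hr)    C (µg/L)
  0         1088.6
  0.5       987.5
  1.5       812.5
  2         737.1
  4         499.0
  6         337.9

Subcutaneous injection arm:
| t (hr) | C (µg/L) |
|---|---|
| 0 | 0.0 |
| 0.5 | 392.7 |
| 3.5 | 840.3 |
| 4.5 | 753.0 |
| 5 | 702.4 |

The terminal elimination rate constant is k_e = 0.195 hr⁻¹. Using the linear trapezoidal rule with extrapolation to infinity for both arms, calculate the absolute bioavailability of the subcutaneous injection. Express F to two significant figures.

Trapezoidal AUC_0→6 (IV):
  [0→0.5]: (1088.6+987.5)/2 × 0.5 = 519.025
  [0.5→1.5]: (987.5+812.5)/2 × 1 = 900.0
  [1.5→2]: (812.5+737.1)/2 × 0.5 = 387.4
  [2→4]: (737.1+499.0)/2 × 2 = 1236.1
  [4→6]: (499.0+337.9)/2 × 2 = 836.9
  Sum = 3879.425 µg/L·hr
IV tail: 337.9/0.195 = 1732.821; AUC_iv,0→∞ = 3879.425 + 1732.821 = 5612.246 µg/L·hr
Trapezoidal AUC_0→5 (subcutaneous injection):
  [0→0.5]: (0.0+392.7)/2 × 0.5 = 98.175
  [0.5→3.5]: (392.7+840.3)/2 × 3 = 1849.5
  [3.5→4.5]: (840.3+753.0)/2 × 1 = 796.65
  [4.5→5]: (753.0+702.4)/2 × 0.5 = 363.85
  Sum = 3108.175 µg/L·hr
subcutaneous injection tail: 702.4/0.195 = 3602.051; AUC_ev,0→∞ = 3108.175 + 3602.051 = 6710.226 µg/L·hr
F = (AUC_ev/D_ev)/(AUC_iv/D_iv) = (6710.226/12.5)/(5612.246/5) = 536.81808/1122.4492 = 0.4783

F = 0.48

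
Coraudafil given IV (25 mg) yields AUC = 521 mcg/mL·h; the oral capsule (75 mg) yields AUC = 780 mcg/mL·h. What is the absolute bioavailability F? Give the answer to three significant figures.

F = 0.499

F = (AUC_ev / D_ev) / (AUC_iv / D_iv)
  = (780/75) / (521/25)
  = 10.4 / 20.84 = 0.4990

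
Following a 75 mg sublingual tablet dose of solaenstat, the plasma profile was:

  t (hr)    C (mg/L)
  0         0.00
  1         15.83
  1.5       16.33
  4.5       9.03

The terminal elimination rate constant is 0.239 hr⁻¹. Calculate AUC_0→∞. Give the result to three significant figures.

Trapezoidal AUC_0→4.5:
  [0→1]: (0.00+15.83)/2 × 1 = 7.915
  [1→1.5]: (15.83+16.33)/2 × 0.5 = 8.04
  [1.5→4.5]: (16.33+9.03)/2 × 3 = 38.04
  Sum = 53.995 mg/L·hr
Extrapolated tail: C_last / k_e = 9.03 / 0.239 = 37.782
AUC_0→∞ = 53.995 + 37.782 = 91.777 mg/L·hr

AUC = 91.8 mg/L·hr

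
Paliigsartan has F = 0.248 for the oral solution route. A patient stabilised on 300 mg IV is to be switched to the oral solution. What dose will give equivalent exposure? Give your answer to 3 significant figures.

D_oral = 1210 mg

For equal systemic exposure: F × D_ev = D_iv
D_ev = D_iv / F = 300 / 0.248 = 1209.68 mg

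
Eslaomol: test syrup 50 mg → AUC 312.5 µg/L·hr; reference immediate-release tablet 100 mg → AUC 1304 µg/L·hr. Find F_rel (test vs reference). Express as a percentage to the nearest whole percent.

F_rel = (AUC_test/D_test) / (AUC_ref/D_ref)
      = (312.5/50) / (1304/100)
      = 6.25 / 13.04 = 0.4793 = 47.93%

F_rel = 48%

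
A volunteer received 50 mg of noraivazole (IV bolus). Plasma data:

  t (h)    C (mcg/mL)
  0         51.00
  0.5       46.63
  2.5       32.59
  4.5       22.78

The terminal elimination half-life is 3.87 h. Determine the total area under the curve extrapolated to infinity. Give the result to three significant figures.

Trapezoidal AUC_0→4.5:
  [0→0.5]: (51.00+46.63)/2 × 0.5 = 24.4075
  [0.5→2.5]: (46.63+32.59)/2 × 2 = 79.22
  [2.5→4.5]: (32.59+22.78)/2 × 2 = 55.37
  Sum = 158.9975 mcg/mL·h
k_e = ln2 / t½ = 0.693147 / 3.87 = 0.1791 h^-1
Extrapolated tail: C_last / k_e = 22.78 / 0.1791 = 127.192
AUC_0→∞ = 158.9975 + 127.192 = 286.1895 mcg/mL·h

AUC = 286 mcg/mL·h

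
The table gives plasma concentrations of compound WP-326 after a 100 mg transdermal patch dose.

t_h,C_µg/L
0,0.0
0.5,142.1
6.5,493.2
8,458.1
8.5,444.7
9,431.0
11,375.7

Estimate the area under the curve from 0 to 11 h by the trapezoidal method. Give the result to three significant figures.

AUC = 3910 µg/L·h

Trapezoidal AUC_0→11:
  [0→0.5]: (0.0+142.1)/2 × 0.5 = 35.525
  [0.5→6.5]: (142.1+493.2)/2 × 6 = 1905.9
  [6.5→8]: (493.2+458.1)/2 × 1.5 = 713.475
  [8→8.5]: (458.1+444.7)/2 × 0.5 = 225.7
  [8.5→9]: (444.7+431.0)/2 × 0.5 = 218.925
  [9→11]: (431.0+375.7)/2 × 2 = 806.7
  Sum = 3906.225 µg/L·h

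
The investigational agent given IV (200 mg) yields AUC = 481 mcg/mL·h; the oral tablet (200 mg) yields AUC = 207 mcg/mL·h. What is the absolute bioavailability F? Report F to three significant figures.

F = 0.430

F = (AUC_ev / D_ev) / (AUC_iv / D_iv)
  = (207/200) / (481/200)
  = 1.035 / 2.405 = 0.4304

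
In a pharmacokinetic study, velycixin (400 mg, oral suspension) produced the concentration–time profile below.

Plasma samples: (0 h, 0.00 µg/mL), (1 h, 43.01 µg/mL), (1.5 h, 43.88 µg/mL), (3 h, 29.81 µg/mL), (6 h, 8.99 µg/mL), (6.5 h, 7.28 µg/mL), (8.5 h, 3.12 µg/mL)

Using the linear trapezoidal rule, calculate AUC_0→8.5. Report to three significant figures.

Trapezoidal AUC_0→8.5:
  [0→1]: (0.00+43.01)/2 × 1 = 21.505
  [1→1.5]: (43.01+43.88)/2 × 0.5 = 21.7225
  [1.5→3]: (43.88+29.81)/2 × 1.5 = 55.2675
  [3→6]: (29.81+8.99)/2 × 3 = 58.2
  [6→6.5]: (8.99+7.28)/2 × 0.5 = 4.0675
  [6.5→8.5]: (7.28+3.12)/2 × 2 = 10.4
  Sum = 171.1625 µg/mL·h

AUC = 171 µg/mL·h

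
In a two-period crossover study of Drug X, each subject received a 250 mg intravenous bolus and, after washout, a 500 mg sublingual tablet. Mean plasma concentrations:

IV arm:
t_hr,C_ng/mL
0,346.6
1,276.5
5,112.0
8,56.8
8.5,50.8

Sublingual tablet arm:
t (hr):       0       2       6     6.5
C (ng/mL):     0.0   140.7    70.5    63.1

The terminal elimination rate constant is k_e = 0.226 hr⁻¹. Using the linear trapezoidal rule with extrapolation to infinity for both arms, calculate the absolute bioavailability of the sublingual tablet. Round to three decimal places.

Trapezoidal AUC_0→8.5 (IV):
  [0→1]: (346.6+276.5)/2 × 1 = 311.55
  [1→5]: (276.5+112.0)/2 × 4 = 777.0
  [5→8]: (112.0+56.8)/2 × 3 = 253.2
  [8→8.5]: (56.8+50.8)/2 × 0.5 = 26.9
  Sum = 1368.65 ng/mL·hr
IV tail: 50.8/0.226 = 224.779; AUC_iv,0→∞ = 1368.65 + 224.779 = 1593.429 ng/mL·hr
Trapezoidal AUC_0→6.5 (sublingual tablet):
  [0→2]: (0.0+140.7)/2 × 2 = 140.7
  [2→6]: (140.7+70.5)/2 × 4 = 422.4
  [6→6.5]: (70.5+63.1)/2 × 0.5 = 33.4
  Sum = 596.5 ng/mL·hr
sublingual tablet tail: 63.1/0.226 = 279.204; AUC_ev,0→∞ = 596.5 + 279.204 = 875.704 ng/mL·hr
F = (AUC_ev/D_ev)/(AUC_iv/D_iv) = (875.704/500)/(1593.429/250) = 1.751408/6.373716 = 0.2748

F = 0.275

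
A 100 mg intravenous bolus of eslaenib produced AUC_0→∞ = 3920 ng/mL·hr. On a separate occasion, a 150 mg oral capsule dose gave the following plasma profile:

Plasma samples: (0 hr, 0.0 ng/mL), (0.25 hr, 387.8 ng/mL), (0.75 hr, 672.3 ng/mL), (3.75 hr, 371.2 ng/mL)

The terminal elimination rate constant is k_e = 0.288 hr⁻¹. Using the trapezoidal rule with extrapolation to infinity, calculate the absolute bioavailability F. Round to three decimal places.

Trapezoidal AUC_0→3.75 (oral capsule):
  [0→0.25]: (0.0+387.8)/2 × 0.25 = 48.475
  [0.25→0.75]: (387.8+672.3)/2 × 0.5 = 265.025
  [0.75→3.75]: (672.3+371.2)/2 × 3 = 1565.25
  Sum = 1878.75 ng/mL·hr
Tail: C_last/k_e = 371.2/0.288 = 1288.889
AUC_0→∞ (oral capsule) = 1878.75 + 1288.889 = 3167.639 ng/mL·hr
F = (AUC_ev/D_ev)/(AUC_iv/D_iv) = (3167.639/150)/(3920/100) = 21.1176/39.2 = 0.5387

F = 0.539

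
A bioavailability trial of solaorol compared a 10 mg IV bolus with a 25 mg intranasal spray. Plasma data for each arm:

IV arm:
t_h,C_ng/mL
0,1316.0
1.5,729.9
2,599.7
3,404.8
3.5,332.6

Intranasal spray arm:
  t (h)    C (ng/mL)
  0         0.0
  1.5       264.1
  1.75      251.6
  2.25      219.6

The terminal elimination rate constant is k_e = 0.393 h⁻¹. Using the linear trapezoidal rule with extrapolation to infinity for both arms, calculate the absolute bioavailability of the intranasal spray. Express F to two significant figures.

F = 0.11

Trapezoidal AUC_0→3.5 (IV):
  [0→1.5]: (1316.0+729.9)/2 × 1.5 = 1534.425
  [1.5→2]: (729.9+599.7)/2 × 0.5 = 332.4
  [2→3]: (599.7+404.8)/2 × 1 = 502.25
  [3→3.5]: (404.8+332.6)/2 × 0.5 = 184.35
  Sum = 2553.425 ng/mL·h
IV tail: 332.6/0.393 = 846.310; AUC_iv,0→∞ = 2553.425 + 846.310 = 3399.735 ng/mL·h
Trapezoidal AUC_0→2.25 (intranasal spray):
  [0→1.5]: (0.0+264.1)/2 × 1.5 = 198.075
  [1.5→1.75]: (264.1+251.6)/2 × 0.25 = 64.4625
  [1.75→2.25]: (251.6+219.6)/2 × 0.5 = 117.8
  Sum = 380.3375 ng/mL·h
intranasal spray tail: 219.6/0.393 = 558.779; AUC_ev,0→∞ = 380.3375 + 558.779 = 939.1165 ng/mL·h
F = (AUC_ev/D_ev)/(AUC_iv/D_iv) = (939.1165/25)/(3399.735/10) = 37.56466/339.9735 = 0.1105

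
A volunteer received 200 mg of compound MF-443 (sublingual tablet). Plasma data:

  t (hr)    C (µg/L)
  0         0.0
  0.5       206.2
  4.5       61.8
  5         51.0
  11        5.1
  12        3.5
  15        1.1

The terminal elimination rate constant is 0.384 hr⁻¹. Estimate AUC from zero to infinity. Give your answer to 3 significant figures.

AUC = 798 µg/L·hr

Trapezoidal AUC_0→15:
  [0→0.5]: (0.0+206.2)/2 × 0.5 = 51.55
  [0.5→4.5]: (206.2+61.8)/2 × 4 = 536.0
  [4.5→5]: (61.8+51.0)/2 × 0.5 = 28.2
  [5→11]: (51.0+5.1)/2 × 6 = 168.3
  [11→12]: (5.1+3.5)/2 × 1 = 4.3
  [12→15]: (3.5+1.1)/2 × 3 = 6.9
  Sum = 795.25 µg/L·hr
Extrapolated tail: C_last / k_e = 1.1 / 0.384 = 2.865
AUC_0→∞ = 795.25 + 2.865 = 798.115 µg/L·hr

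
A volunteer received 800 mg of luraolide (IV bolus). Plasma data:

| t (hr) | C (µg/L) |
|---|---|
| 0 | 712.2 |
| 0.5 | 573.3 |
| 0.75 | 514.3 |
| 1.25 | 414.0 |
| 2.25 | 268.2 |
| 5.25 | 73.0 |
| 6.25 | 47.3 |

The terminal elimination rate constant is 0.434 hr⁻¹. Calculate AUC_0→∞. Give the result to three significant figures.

Trapezoidal AUC_0→6.25:
  [0→0.5]: (712.2+573.3)/2 × 0.5 = 321.375
  [0.5→0.75]: (573.3+514.3)/2 × 0.25 = 135.95
  [0.75→1.25]: (514.3+414.0)/2 × 0.5 = 232.075
  [1.25→2.25]: (414.0+268.2)/2 × 1 = 341.1
  [2.25→5.25]: (268.2+73.0)/2 × 3 = 511.8
  [5.25→6.25]: (73.0+47.3)/2 × 1 = 60.15
  Sum = 1602.45 µg/L·hr
Extrapolated tail: C_last / k_e = 47.3 / 0.434 = 108.986
AUC_0→∞ = 1602.45 + 108.986 = 1711.436 µg/L·hr

AUC = 1710 µg/L·hr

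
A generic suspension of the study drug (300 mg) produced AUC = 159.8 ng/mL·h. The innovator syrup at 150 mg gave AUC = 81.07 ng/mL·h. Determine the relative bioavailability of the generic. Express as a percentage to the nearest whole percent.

F_rel = (AUC_test/D_test) / (AUC_ref/D_ref)
      = (159.8/300) / (81.07/150)
      = 0.532667 / 0.540467 = 0.9856 = 98.56%

F_rel = 99%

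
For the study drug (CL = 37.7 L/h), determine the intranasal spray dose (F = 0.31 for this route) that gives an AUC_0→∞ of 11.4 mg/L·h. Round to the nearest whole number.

Dose = 1386 mg

Dose = CL × AUC_0→∞ / F
     = 37.7 × 11.4 / 0.31 = 1386.39 mg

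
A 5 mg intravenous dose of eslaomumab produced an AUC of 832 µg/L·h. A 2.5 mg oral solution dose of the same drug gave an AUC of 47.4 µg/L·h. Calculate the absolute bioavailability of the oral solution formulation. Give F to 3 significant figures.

F = (AUC_ev / D_ev) / (AUC_iv / D_iv)
  = (47.4/2.5) / (832/5)
  = 18.96 / 166.4 = 0.1139

F = 0.114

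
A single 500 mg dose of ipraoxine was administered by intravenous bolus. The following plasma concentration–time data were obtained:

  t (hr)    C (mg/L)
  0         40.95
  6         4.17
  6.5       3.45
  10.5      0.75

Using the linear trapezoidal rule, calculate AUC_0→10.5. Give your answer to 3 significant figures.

Trapezoidal AUC_0→10.5:
  [0→6]: (40.95+4.17)/2 × 6 = 135.36
  [6→6.5]: (4.17+3.45)/2 × 0.5 = 1.905
  [6.5→10.5]: (3.45+0.75)/2 × 4 = 8.4
  Sum = 145.665 mg/L·hr

AUC = 146 mg/L·hr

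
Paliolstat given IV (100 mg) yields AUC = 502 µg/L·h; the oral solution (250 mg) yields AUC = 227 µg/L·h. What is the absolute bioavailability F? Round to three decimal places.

F = 0.181

F = (AUC_ev / D_ev) / (AUC_iv / D_iv)
  = (227/250) / (502/100)
  = 0.908 / 5.02 = 0.1809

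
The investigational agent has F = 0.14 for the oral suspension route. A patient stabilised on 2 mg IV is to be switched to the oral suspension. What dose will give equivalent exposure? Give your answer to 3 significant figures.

For equal systemic exposure: F × D_ev = D_iv
D_ev = D_iv / F = 2 / 0.14 = 14.2857 mg

D_oral = 14.3 mg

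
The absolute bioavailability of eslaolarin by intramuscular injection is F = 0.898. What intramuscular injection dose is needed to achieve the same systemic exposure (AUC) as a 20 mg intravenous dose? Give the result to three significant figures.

D_intramuscular = 22.3 mg

For equal systemic exposure: F × D_ev = D_iv
D_ev = D_iv / F = 20 / 0.898 = 22.2717 mg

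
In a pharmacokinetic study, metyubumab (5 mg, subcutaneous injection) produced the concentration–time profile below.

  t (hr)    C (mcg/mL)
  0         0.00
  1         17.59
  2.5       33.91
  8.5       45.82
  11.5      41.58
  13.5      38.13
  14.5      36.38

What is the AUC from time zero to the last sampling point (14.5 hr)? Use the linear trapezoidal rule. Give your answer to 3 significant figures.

AUC = 535 mcg/mL·hr

Trapezoidal AUC_0→14.5:
  [0→1]: (0.00+17.59)/2 × 1 = 8.795
  [1→2.5]: (17.59+33.91)/2 × 1.5 = 38.625
  [2.5→8.5]: (33.91+45.82)/2 × 6 = 239.19
  [8.5→11.5]: (45.82+41.58)/2 × 3 = 131.1
  [11.5→13.5]: (41.58+38.13)/2 × 2 = 79.71
  [13.5→14.5]: (38.13+36.38)/2 × 1 = 37.255
  Sum = 534.675 mcg/mL·hr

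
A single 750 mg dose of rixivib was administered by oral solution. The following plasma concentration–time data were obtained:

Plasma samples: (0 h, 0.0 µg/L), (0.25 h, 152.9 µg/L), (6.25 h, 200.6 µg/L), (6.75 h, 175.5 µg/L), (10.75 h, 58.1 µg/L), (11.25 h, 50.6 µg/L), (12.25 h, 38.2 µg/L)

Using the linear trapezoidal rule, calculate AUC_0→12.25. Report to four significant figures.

Trapezoidal AUC_0→12.25:
  [0→0.25]: (0.0+152.9)/2 × 0.25 = 19.1125
  [0.25→6.25]: (152.9+200.6)/2 × 6 = 1060.5
  [6.25→6.75]: (200.6+175.5)/2 × 0.5 = 94.025
  [6.75→10.75]: (175.5+58.1)/2 × 4 = 467.2
  [10.75→11.25]: (58.1+50.6)/2 × 0.5 = 27.175
  [11.25→12.25]: (50.6+38.2)/2 × 1 = 44.4
  Sum = 1712.4125 µg/L·h

AUC = 1712 µg/L·h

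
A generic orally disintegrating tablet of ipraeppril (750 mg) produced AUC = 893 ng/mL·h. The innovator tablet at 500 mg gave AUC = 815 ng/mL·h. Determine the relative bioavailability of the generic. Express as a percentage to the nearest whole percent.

F_rel = (AUC_test/D_test) / (AUC_ref/D_ref)
      = (893/750) / (815/500)
      = 1.19067 / 1.63 = 0.7305 = 73.05%

F_rel = 73%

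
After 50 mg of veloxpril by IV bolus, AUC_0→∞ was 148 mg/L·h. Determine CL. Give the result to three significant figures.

CL = Dose_iv / AUC_0→∞
   = 50 / 148 = 0.337838 L/h

CL = 0.338 L/h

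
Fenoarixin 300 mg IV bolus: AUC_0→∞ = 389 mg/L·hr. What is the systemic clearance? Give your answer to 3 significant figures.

CL = Dose_iv / AUC_0→∞
   = 300 / 389 = 0.771208 L/hr

CL = 0.771 L/hr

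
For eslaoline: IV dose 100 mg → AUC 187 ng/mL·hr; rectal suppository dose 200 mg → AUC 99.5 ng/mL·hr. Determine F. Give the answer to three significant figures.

F = 0.266

F = (AUC_ev / D_ev) / (AUC_iv / D_iv)
  = (99.5/200) / (187/100)
  = 0.4975 / 1.87 = 0.2660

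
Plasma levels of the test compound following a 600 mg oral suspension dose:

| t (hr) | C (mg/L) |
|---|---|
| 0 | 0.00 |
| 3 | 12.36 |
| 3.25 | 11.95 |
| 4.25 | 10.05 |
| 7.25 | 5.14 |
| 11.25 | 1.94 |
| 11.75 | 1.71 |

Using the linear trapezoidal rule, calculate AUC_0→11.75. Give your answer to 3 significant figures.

AUC = 70.4 mg/L·hr

Trapezoidal AUC_0→11.75:
  [0→3]: (0.00+12.36)/2 × 3 = 18.54
  [3→3.25]: (12.36+11.95)/2 × 0.25 = 3.03875
  [3.25→4.25]: (11.95+10.05)/2 × 1 = 11.0
  [4.25→7.25]: (10.05+5.14)/2 × 3 = 22.785
  [7.25→11.25]: (5.14+1.94)/2 × 4 = 14.16
  [11.25→11.75]: (1.94+1.71)/2 × 0.5 = 0.9125
  Sum = 70.43625 mg/L·hr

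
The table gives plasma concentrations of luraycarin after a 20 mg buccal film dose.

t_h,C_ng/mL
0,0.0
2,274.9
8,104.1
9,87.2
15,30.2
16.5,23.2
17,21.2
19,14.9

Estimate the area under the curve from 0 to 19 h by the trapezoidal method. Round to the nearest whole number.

Trapezoidal AUC_0→19:
  [0→2]: (0.0+274.9)/2 × 2 = 274.9
  [2→8]: (274.9+104.1)/2 × 6 = 1137.0
  [8→9]: (104.1+87.2)/2 × 1 = 95.65
  [9→15]: (87.2+30.2)/2 × 6 = 352.2
  [15→16.5]: (30.2+23.2)/2 × 1.5 = 40.05
  [16.5→17]: (23.2+21.2)/2 × 0.5 = 11.1
  [17→19]: (21.2+14.9)/2 × 2 = 36.1
  Sum = 1947.0 ng/mL·h

AUC = 1947 ng/mL·h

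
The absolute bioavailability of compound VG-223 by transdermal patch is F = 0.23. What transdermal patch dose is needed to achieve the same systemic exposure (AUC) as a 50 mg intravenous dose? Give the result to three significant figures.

For equal systemic exposure: F × D_ev = D_iv
D_ev = D_iv / F = 50 / 0.23 = 217.391 mg

D_transdermal = 217 mg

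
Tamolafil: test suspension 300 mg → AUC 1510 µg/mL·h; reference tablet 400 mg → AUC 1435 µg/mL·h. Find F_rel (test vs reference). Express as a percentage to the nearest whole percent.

F_rel = (AUC_test/D_test) / (AUC_ref/D_ref)
      = (1510/300) / (1435/400)
      = 5.03333 / 3.5875 = 1.4030 = 140.30%

F_rel = 140%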